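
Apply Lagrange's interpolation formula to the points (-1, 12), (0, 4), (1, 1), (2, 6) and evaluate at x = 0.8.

Lagrange interpolation formula:
P(x) = Σ yᵢ × Lᵢ(x)
where Lᵢ(x) = Π_{j≠i} (x - xⱼ)/(xᵢ - xⱼ)

L_0(0.8) = (0.8 - 0)/(-1 - 0) × (0.8 - 1)/(-1 - 1) × (0.8 - 2)/(-1 - 2) = -0.032000
L_1(0.8) = (0.8 - (-1))/(0 - (-1)) × (0.8 - 1)/(0 - 1) × (0.8 - 2)/(0 - 2) = 0.216000
L_2(0.8) = (0.8 - (-1))/(1 - (-1)) × (0.8 - 0)/(1 - 0) × (0.8 - 2)/(1 - 2) = 0.864000
L_3(0.8) = (0.8 - (-1))/(2 - (-1)) × (0.8 - 0)/(2 - 0) × (0.8 - 1)/(2 - 1) = -0.048000

P(0.8) = 12×L_0(0.8) + 4×L_1(0.8) + 1×L_2(0.8) + 6×L_3(0.8)
P(0.8) = 1.056000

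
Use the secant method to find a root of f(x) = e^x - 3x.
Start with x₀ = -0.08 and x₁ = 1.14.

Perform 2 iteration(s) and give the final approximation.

f(x) = e^x - 3x
x₀ = -0.08, x₁ = 1.14

Secant formula: x_{n+1} = x_n - f(x_n)(x_n - x_{n-1})/(f(x_n) - f(x_{n-1}))

Iteration 1:
  f(-0.080000) = 1.163116
  f(1.140000) = -0.293232
  x_2 = 1.140000 - (-0.293232)×(1.140000 - (-0.080000))/(-0.293232 - 1.163116)
       = 0.894356
Iteration 2:
  f(1.140000) = -0.293232
  f(0.894356) = -0.237308
  x_3 = 0.894356 - (-0.237308)×(0.894356 - 1.140000)/(-0.237308 - (-0.293232))
       = -0.148015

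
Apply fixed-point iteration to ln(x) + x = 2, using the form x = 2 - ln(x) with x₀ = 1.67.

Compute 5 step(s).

Equation: ln(x) + x = 2
Fixed-point form: x = 2 - ln(x)
x₀ = 1.67

x_1 = g(1.670000) = 1.487176
x_2 = g(1.487176) = 1.603121
x_3 = g(1.603121) = 1.528048
x_4 = g(1.528048) = 1.576009
x_5 = g(1.576009) = 1.545104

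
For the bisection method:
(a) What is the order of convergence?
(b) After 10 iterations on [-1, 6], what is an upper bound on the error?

(a) Bisection has linear (order 1) convergence; the error is halved each step.

(b) Error bound = (b-a)/2^n = (6 - (-1))/2^{10}
    = 7/2^{10}

(a) 1 (linear); (b) error ≤ 6.84e-03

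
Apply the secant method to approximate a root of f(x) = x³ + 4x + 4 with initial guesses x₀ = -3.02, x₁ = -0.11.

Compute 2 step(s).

f(x) = x³ + 4x + 4
x₀ = -3.02, x₁ = -0.11

Secant formula: x_{n+1} = x_n - f(x_n)(x_n - x_{n-1})/(f(x_n) - f(x_{n-1}))

Iteration 1:
  f(-3.020000) = -35.623608
  f(-0.110000) = 3.558669
  x_2 = -0.110000 - 3.558669×(-0.110000 - (-3.020000))/(3.558669 - (-35.623608))
       = -0.374296
Iteration 2:
  f(-0.110000) = 3.558669
  f(-0.374296) = 2.450377
  x_3 = -0.374296 - 2.450377×(-0.374296 - (-0.110000))/(2.450377 - 3.558669)
       = -0.958642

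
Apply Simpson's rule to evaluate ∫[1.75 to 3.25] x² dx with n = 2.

f(x) = x²
a = 1.75, b = 3.25, n = 2
h = (b - a)/n = 0.750000

Simpson's rule: (h/3)[f(x₀) + 4f(x₁) + 2f(x₂) + ... + f(xₙ)]

x_0 = 1.7500, f(x_0) = 3.062500, coefficient = 1
x_1 = 2.5000, f(x_1) = 6.250000, coefficient = 4
x_2 = 3.2500, f(x_2) = 10.562500, coefficient = 1

I ≈ (0.750000/3) × 38.625000 = 9.656250
Exact value: 9.656250
Error: 0.000000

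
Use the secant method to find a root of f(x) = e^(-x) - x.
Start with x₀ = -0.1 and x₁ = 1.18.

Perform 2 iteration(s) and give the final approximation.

f(x) = e^(-x) - x
x₀ = -0.1, x₁ = 1.18

Secant formula: x_{n+1} = x_n - f(x_n)(x_n - x_{n-1})/(f(x_n) - f(x_{n-1}))

Iteration 1:
  f(-0.100000) = 1.205171
  f(1.180000) = -0.872721
  x_2 = 1.180000 - (-0.872721)×(1.180000 - (-0.100000))/(-0.872721 - 1.205171)
       = 0.642396
Iteration 2:
  f(1.180000) = -0.872721
  f(0.642396) = -0.116365
  x_3 = 0.642396 - (-0.116365)×(0.642396 - 1.180000)/(-0.116365 - (-0.872721))
       = 0.559686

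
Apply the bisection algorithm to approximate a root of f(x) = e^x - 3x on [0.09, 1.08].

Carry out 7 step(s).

f(x) = e^x - 3x
Initial interval: [0.09, 1.08]

Iteration 1:
  c_1 = (0.090000 + 1.080000)/2 = 0.585000
  f(c_1) = f(0.585000) = 0.039991
  f(a) × f(c) ≥ 0, new interval: [0.585000, 1.080000]
Iteration 2:
  c_2 = (0.585000 + 1.080000)/2 = 0.832500
  f(c_2) = f(0.832500) = -0.198441
  f(a) × f(c) < 0, new interval: [0.585000, 0.832500]
Iteration 3:
  c_3 = (0.585000 + 0.832500)/2 = 0.708750
  f(c_3) = f(0.708750) = -0.094800
  f(a) × f(c) < 0, new interval: [0.585000, 0.708750]
Iteration 4:
  c_4 = (0.585000 + 0.708750)/2 = 0.646875
  f(c_4) = f(0.646875) = -0.031061
  f(a) × f(c) < 0, new interval: [0.585000, 0.646875]
Iteration 5:
  c_5 = (0.585000 + 0.646875)/2 = 0.615938
  f(c_5) = f(0.615938) = 0.003579
  f(a) × f(c) ≥ 0, new interval: [0.615938, 0.646875]
Iteration 6:
  c_6 = (0.615938 + 0.646875)/2 = 0.631406
  f(c_6) = f(0.631406) = -0.013966
  f(a) × f(c) < 0, new interval: [0.615938, 0.631406]
Iteration 7:
  c_7 = (0.615938 + 0.631406)/2 = 0.623672
  f(c_7) = f(0.623672) = -0.005249
  f(a) × f(c) < 0, new interval: [0.615938, 0.623672]

After 7 iteration(s), the approximation is c_7 = 0.623672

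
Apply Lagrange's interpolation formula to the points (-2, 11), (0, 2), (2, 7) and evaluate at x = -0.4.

Lagrange interpolation formula:
P(x) = Σ yᵢ × Lᵢ(x)
where Lᵢ(x) = Π_{j≠i} (x - xⱼ)/(xᵢ - xⱼ)

L_0(-0.4) = (-0.4 - 0)/(-2 - 0) × (-0.4 - 2)/(-2 - 2) = 0.120000
L_1(-0.4) = (-0.4 - (-2))/(0 - (-2)) × (-0.4 - 2)/(0 - 2) = 0.960000
L_2(-0.4) = (-0.4 - (-2))/(2 - (-2)) × (-0.4 - 0)/(2 - 0) = -0.080000

P(-0.4) = 11×L_0(-0.4) + 2×L_1(-0.4) + 7×L_2(-0.4)
P(-0.4) = 2.680000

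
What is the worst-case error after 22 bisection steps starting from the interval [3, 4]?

Bisection error bound: |error| ≤ (b-a)/2^n
|error| ≤ (4 - 3)/2^22 = 1/2^22
|error| ≤ 0.0000002384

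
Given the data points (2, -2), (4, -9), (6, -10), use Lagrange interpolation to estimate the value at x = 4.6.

Lagrange interpolation formula:
P(x) = Σ yᵢ × Lᵢ(x)
where Lᵢ(x) = Π_{j≠i} (x - xⱼ)/(xᵢ - xⱼ)

L_0(4.6) = (4.6 - 4)/(2 - 4) × (4.6 - 6)/(2 - 6) = -0.105000
L_1(4.6) = (4.6 - 2)/(4 - 2) × (4.6 - 6)/(4 - 6) = 0.910000
L_2(4.6) = (4.6 - 2)/(6 - 2) × (4.6 - 4)/(6 - 4) = 0.195000

P(4.6) = (-2)×L_0(4.6) + (-9)×L_1(4.6) + (-10)×L_2(4.6)
P(4.6) = -9.930000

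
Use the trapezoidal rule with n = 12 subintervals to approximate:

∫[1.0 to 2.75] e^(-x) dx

f(x) = e^(-x)
a = 1.0, b = 2.75, n = 12
h = (b - a)/n = 0.145833

Trapezoidal rule: (h/2)[f(x₀) + 2f(x₁) + 2f(x₂) + ... + f(xₙ)]

x_0 = 1.0000, f(x_0) = 0.367879, coefficient = 1
x_1 = 1.1458, f(x_1) = 0.317959, coefficient = 2
x_2 = 1.2917, f(x_2) = 0.274812, coefficient = 2
x_3 = 1.4375, f(x_3) = 0.237521, coefficient = 2
x_4 = 1.5833, f(x_4) = 0.205290, coefficient = 2
x_5 = 1.7292, f(x_5) = 0.177432, coefficient = 2
x_6 = 1.8750, f(x_6) = 0.153355, coefficient = 2
x_7 = 2.0208, f(x_7) = 0.132545, coefficient = 2
x_8 = 2.1667, f(x_8) = 0.114559, coefficient = 2
x_9 = 2.3125, f(x_9) = 0.099013, coefficient = 2
x_10 = 2.4583, f(x_10) = 0.085577, coefficient = 2
x_11 = 2.6042, f(x_11) = 0.073965, coefficient = 2
x_12 = 2.7500, f(x_12) = 0.063928, coefficient = 1

I ≈ (0.145833/2) × 4.175864 = 0.304490
Exact value: 0.303952
Error: 0.000538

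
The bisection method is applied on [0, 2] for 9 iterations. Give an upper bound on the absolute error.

Bisection error bound: |error| ≤ (b-a)/2^n
|error| ≤ (2 - 0)/2^9 = 2/2^9
|error| ≤ 0.0039062500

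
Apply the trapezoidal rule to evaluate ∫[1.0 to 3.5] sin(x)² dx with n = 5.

f(x) = sin(x)²
a = 1.0, b = 3.5, n = 5
h = (b - a)/n = 0.500000

Trapezoidal rule: (h/2)[f(x₀) + 2f(x₁) + 2f(x₂) + ... + f(xₙ)]

x_0 = 1.0000, f(x_0) = 0.708073, coefficient = 1
x_1 = 1.5000, f(x_1) = 0.994996, coefficient = 2
x_2 = 2.0000, f(x_2) = 0.826822, coefficient = 2
x_3 = 2.5000, f(x_3) = 0.358169, coefficient = 2
x_4 = 3.0000, f(x_4) = 0.019915, coefficient = 2
x_5 = 3.5000, f(x_5) = 0.123049, coefficient = 1

I ≈ (0.500000/2) × 5.230926 = 1.307731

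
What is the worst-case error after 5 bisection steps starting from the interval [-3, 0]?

Bisection error bound: |error| ≤ (b-a)/2^n
|error| ≤ (0 - (-3))/2^5 = 3/2^5
|error| ≤ 0.0937500000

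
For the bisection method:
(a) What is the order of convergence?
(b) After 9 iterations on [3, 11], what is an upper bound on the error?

(a) Bisection has linear (order 1) convergence; the error is halved each step.

(b) Error bound = (b-a)/2^n = (11 - 3)/2^{9}
    = 8/2^{9}

(a) 1 (linear); (b) error ≤ 1.56e-02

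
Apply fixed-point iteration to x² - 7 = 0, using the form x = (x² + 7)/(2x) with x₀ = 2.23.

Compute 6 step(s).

Equation: x² - 7 = 0
Fixed-point form: x = (x² + 7)/(2x)
x₀ = 2.23

x_1 = g(2.230000) = 2.684507
x_2 = g(2.684507) = 2.646031
x_3 = g(2.646031) = 2.645751
x_4 = g(2.645751) = 2.645751
x_5 = g(2.645751) = 2.645751
x_6 = g(2.645751) = 2.645751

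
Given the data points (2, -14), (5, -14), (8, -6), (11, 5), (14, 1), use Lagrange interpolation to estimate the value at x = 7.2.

Lagrange interpolation formula:
P(x) = Σ yᵢ × Lᵢ(x)
where Lᵢ(x) = Π_{j≠i} (x - xⱼ)/(xᵢ - xⱼ)

L_0(7.2) = (7.2 - 5)/(2 - 5) × (7.2 - 8)/(2 - 8) × (7.2 - 11)/(2 - 11) × (7.2 - 14)/(2 - 14) = -0.023394
L_1(7.2) = (7.2 - 2)/(5 - 2) × (7.2 - 8)/(5 - 8) × (7.2 - 11)/(5 - 11) × (7.2 - 14)/(5 - 14) = 0.221182
L_2(7.2) = (7.2 - 2)/(8 - 2) × (7.2 - 5)/(8 - 5) × (7.2 - 11)/(8 - 11) × (7.2 - 14)/(8 - 14) = 0.912375
L_3(7.2) = (7.2 - 2)/(11 - 2) × (7.2 - 5)/(11 - 5) × (7.2 - 8)/(11 - 8) × (7.2 - 14)/(11 - 14) = -0.128053
L_4(7.2) = (7.2 - 2)/(14 - 2) × (7.2 - 5)/(14 - 5) × (7.2 - 8)/(14 - 8) × (7.2 - 11)/(14 - 11) = 0.017890

P(7.2) = (-14)×L_0(7.2) + (-14)×L_1(7.2) + (-6)×L_2(7.2) + 5×L_3(7.2) + 1×L_4(7.2)
P(7.2) = -8.865653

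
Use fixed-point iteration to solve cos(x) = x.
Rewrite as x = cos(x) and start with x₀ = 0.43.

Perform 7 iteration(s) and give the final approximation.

Equation: cos(x) = x
Fixed-point form: x = cos(x)
x₀ = 0.43

x_1 = g(0.430000) = 0.908966
x_2 = g(0.908966) = 0.614562
x_3 = g(0.614562) = 0.817026
x_4 = g(0.817026) = 0.684393
x_5 = g(0.684393) = 0.774803
x_6 = g(0.774803) = 0.714559
x_7 = g(0.714559) = 0.755382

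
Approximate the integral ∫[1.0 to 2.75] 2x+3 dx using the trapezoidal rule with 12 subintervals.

f(x) = 2x+3
a = 1.0, b = 2.75, n = 12
h = (b - a)/n = 0.145833

Trapezoidal rule: (h/2)[f(x₀) + 2f(x₁) + 2f(x₂) + ... + f(xₙ)]

x_0 = 1.0000, f(x_0) = 5.000000, coefficient = 1
x_1 = 1.1458, f(x_1) = 5.291667, coefficient = 2
x_2 = 1.2917, f(x_2) = 5.583333, coefficient = 2
x_3 = 1.4375, f(x_3) = 5.875000, coefficient = 2
x_4 = 1.5833, f(x_4) = 6.166667, coefficient = 2
x_5 = 1.7292, f(x_5) = 6.458333, coefficient = 2
x_6 = 1.8750, f(x_6) = 6.750000, coefficient = 2
x_7 = 2.0208, f(x_7) = 7.041667, coefficient = 2
x_8 = 2.1667, f(x_8) = 7.333333, coefficient = 2
x_9 = 2.3125, f(x_9) = 7.625000, coefficient = 2
x_10 = 2.4583, f(x_10) = 7.916667, coefficient = 2
x_11 = 2.6042, f(x_11) = 8.208333, coefficient = 2
x_12 = 2.7500, f(x_12) = 8.500000, coefficient = 1

I ≈ (0.145833/2) × 162.000000 = 11.812500
Exact value: 11.812500
Error: 0.000000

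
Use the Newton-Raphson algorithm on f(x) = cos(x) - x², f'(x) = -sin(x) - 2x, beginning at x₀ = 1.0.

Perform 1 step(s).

f(x) = cos(x) - x²
f'(x) = -sin(x) - 2x
x₀ = 1.0

Newton-Raphson formula: x_{n+1} = x_n - f(x_n)/f'(x_n)

Iteration 1:
  f(1.000000) = -0.459698
  f'(1.000000) = -2.841471
  x_1 = 1.000000 - (-0.459698)/(-2.841471) = 0.838218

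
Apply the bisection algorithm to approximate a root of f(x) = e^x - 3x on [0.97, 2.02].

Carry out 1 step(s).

f(x) = e^x - 3x
Initial interval: [0.97, 2.02]

Iteration 1:
  c_1 = (0.970000 + 2.020000)/2 = 1.495000
  f(c_1) = f(1.495000) = -0.025663
  f(a) × f(c) ≥ 0, new interval: [1.495000, 2.020000]

After 1 iteration(s), the approximation is c_1 = 1.495000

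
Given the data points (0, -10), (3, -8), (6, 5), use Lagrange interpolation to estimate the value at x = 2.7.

Lagrange interpolation formula:
P(x) = Σ yᵢ × Lᵢ(x)
where Lᵢ(x) = Π_{j≠i} (x - xⱼ)/(xᵢ - xⱼ)

L_0(2.7) = (2.7 - 3)/(0 - 3) × (2.7 - 6)/(0 - 6) = 0.055000
L_1(2.7) = (2.7 - 0)/(3 - 0) × (2.7 - 6)/(3 - 6) = 0.990000
L_2(2.7) = (2.7 - 0)/(6 - 0) × (2.7 - 3)/(6 - 3) = -0.045000

P(2.7) = (-10)×L_0(2.7) + (-8)×L_1(2.7) + 5×L_2(2.7)
P(2.7) = -8.695000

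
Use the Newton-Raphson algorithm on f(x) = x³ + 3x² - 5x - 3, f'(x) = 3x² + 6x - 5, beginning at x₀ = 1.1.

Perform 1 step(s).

f(x) = x³ + 3x² - 5x - 3
f'(x) = 3x² + 6x - 5
x₀ = 1.1

Newton-Raphson formula: x_{n+1} = x_n - f(x_n)/f'(x_n)

Iteration 1:
  f(1.100000) = -3.539000
  f'(1.100000) = 5.230000
  x_1 = 1.100000 - (-3.539000)/5.230000 = 1.776673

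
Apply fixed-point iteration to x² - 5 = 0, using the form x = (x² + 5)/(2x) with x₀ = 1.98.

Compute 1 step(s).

Equation: x² - 5 = 0
Fixed-point form: x = (x² + 5)/(2x)
x₀ = 1.98

x_1 = g(1.980000) = 2.252626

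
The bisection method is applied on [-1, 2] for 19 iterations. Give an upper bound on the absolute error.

Bisection error bound: |error| ≤ (b-a)/2^n
|error| ≤ (2 - (-1))/2^19 = 3/2^19
|error| ≤ 0.0000057220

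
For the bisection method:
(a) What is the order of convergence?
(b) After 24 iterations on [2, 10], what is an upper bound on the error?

(a) Bisection has linear (order 1) convergence; the error is halved each step.

(b) Error bound = (b-a)/2^n = (10 - 2)/2^{24}
    = 8/2^{24}

(a) 1 (linear); (b) error ≤ 4.77e-07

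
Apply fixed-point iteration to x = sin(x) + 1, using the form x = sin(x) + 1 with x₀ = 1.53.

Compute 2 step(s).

Equation: x = sin(x) + 1
Fixed-point form: x = sin(x) + 1
x₀ = 1.53

x_1 = g(1.530000) = 1.999168
x_2 = g(1.999168) = 1.909643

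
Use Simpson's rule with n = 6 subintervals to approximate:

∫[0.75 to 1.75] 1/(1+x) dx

f(x) = 1/(1+x)
a = 0.75, b = 1.75, n = 6
h = (b - a)/n = 0.166667

Simpson's rule: (h/3)[f(x₀) + 4f(x₁) + 2f(x₂) + ... + f(xₙ)]

x_0 = 0.7500, f(x_0) = 0.571429, coefficient = 1
x_1 = 0.9167, f(x_1) = 0.521739, coefficient = 4
x_2 = 1.0833, f(x_2) = 0.480000, coefficient = 2
x_3 = 1.2500, f(x_3) = 0.444444, coefficient = 4
x_4 = 1.4167, f(x_4) = 0.413793, coefficient = 2
x_5 = 1.5833, f(x_5) = 0.387097, coefficient = 4
x_6 = 1.7500, f(x_6) = 0.363636, coefficient = 1

I ≈ (0.166667/3) × 8.135773 = 0.451987
Exact value: 0.451985
Error: 0.000002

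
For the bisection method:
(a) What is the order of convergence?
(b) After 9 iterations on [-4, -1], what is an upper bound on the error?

(a) Bisection has linear (order 1) convergence; the error is halved each step.

(b) Error bound = (b-a)/2^n = (-1 - (-4))/2^{9}
    = 3/2^{9}

(a) 1 (linear); (b) error ≤ 5.86e-03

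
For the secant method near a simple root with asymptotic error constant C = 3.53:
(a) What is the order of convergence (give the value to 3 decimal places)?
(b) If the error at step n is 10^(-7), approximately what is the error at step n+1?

(a) Secant method has superlinear convergence with order φ = (1+√5)/2 ≈ 1.618.
    This means |e_{n+1}| ≈ C|e_n|^1.618.

(b) With |e_n| = 10^(-7) and C = 3.53:
    |e_{n+1}| ≈ 3.53 × (10^(-7))^1.618 = 3.53 × 10^(-11.33)

(a) ≈ 1.618 (golden ratio); (b) |e_{n+1}| ≈ 1.665e-11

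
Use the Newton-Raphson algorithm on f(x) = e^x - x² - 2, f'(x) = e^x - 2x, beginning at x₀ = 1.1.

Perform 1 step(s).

f(x) = e^x - x² - 2
f'(x) = e^x - 2x
x₀ = 1.1

Newton-Raphson formula: x_{n+1} = x_n - f(x_n)/f'(x_n)

Iteration 1:
  f(1.100000) = -0.205834
  f'(1.100000) = 0.804166
  x_1 = 1.100000 - (-0.205834)/0.804166 = 1.355960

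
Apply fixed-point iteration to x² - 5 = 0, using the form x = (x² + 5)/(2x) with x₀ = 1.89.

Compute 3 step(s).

Equation: x² - 5 = 0
Fixed-point form: x = (x² + 5)/(2x)
x₀ = 1.89

x_1 = g(1.890000) = 2.267751
x_2 = g(2.267751) = 2.236289
x_3 = g(2.236289) = 2.236068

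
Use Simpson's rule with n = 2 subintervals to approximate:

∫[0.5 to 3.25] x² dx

f(x) = x²
a = 0.5, b = 3.25, n = 2
h = (b - a)/n = 1.375000

Simpson's rule: (h/3)[f(x₀) + 4f(x₁) + 2f(x₂) + ... + f(xₙ)]

x_0 = 0.5000, f(x_0) = 0.250000, coefficient = 1
x_1 = 1.8750, f(x_1) = 3.515625, coefficient = 4
x_2 = 3.2500, f(x_2) = 10.562500, coefficient = 1

I ≈ (1.375000/3) × 24.875000 = 11.401042
Exact value: 11.401042
Error: 0.000000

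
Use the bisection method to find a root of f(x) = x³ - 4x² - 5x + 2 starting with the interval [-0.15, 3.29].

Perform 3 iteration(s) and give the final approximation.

f(x) = x³ - 4x² - 5x + 2
Initial interval: [-0.15, 3.29]

Iteration 1:
  c_1 = (-0.150000 + 3.290000)/2 = 1.570000
  f(c_1) = f(1.570000) = -11.839707
  f(a) × f(c) < 0, new interval: [-0.150000, 1.570000]
Iteration 2:
  c_2 = (-0.150000 + 1.570000)/2 = 0.710000
  f(c_2) = f(0.710000) = -3.208489
  f(a) × f(c) < 0, new interval: [-0.150000, 0.710000]
Iteration 3:
  c_3 = (-0.150000 + 0.710000)/2 = 0.280000
  f(c_3) = f(0.280000) = 0.308352
  f(a) × f(c) ≥ 0, new interval: [0.280000, 0.710000]

After 3 iteration(s), the approximation is c_3 = 0.280000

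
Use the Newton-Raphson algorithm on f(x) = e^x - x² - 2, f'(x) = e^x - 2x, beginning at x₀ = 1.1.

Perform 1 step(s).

f(x) = e^x - x² - 2
f'(x) = e^x - 2x
x₀ = 1.1

Newton-Raphson formula: x_{n+1} = x_n - f(x_n)/f'(x_n)

Iteration 1:
  f(1.100000) = -0.205834
  f'(1.100000) = 0.804166
  x_1 = 1.100000 - (-0.205834)/0.804166 = 1.355960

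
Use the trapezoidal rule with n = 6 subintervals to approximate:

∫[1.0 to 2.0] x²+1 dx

f(x) = x²+1
a = 1.0, b = 2.0, n = 6
h = (b - a)/n = 0.166667

Trapezoidal rule: (h/2)[f(x₀) + 2f(x₁) + 2f(x₂) + ... + f(xₙ)]

x_0 = 1.0000, f(x_0) = 2.000000, coefficient = 1
x_1 = 1.1667, f(x_1) = 2.361111, coefficient = 2
x_2 = 1.3333, f(x_2) = 2.777778, coefficient = 2
x_3 = 1.5000, f(x_3) = 3.250000, coefficient = 2
x_4 = 1.6667, f(x_4) = 3.777778, coefficient = 2
x_5 = 1.8333, f(x_5) = 4.361111, coefficient = 2
x_6 = 2.0000, f(x_6) = 5.000000, coefficient = 1

I ≈ (0.166667/2) × 40.055556 = 3.337963
Exact value: 3.333333
Error: 0.004630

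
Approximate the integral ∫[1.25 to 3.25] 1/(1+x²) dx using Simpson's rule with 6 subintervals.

f(x) = 1/(1+x²)
a = 1.25, b = 3.25, n = 6
h = (b - a)/n = 0.333333

Simpson's rule: (h/3)[f(x₀) + 4f(x₁) + 2f(x₂) + ... + f(xₙ)]

x_0 = 1.2500, f(x_0) = 0.390244, coefficient = 1
x_1 = 1.5833, f(x_1) = 0.285149, coefficient = 4
x_2 = 1.9167, f(x_2) = 0.213967, coefficient = 2
x_3 = 2.2500, f(x_3) = 0.164948, coefficient = 4
x_4 = 2.5833, f(x_4) = 0.130317, coefficient = 2
x_5 = 2.9167, f(x_5) = 0.105186, coefficient = 4
x_6 = 3.2500, f(x_6) = 0.086486, coefficient = 1

I ≈ (0.333333/3) × 3.386431 = 0.376270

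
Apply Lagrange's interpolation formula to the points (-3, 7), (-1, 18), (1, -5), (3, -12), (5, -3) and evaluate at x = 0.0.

Lagrange interpolation formula:
P(x) = Σ yᵢ × Lᵢ(x)
where Lᵢ(x) = Π_{j≠i} (x - xⱼ)/(xᵢ - xⱼ)

L_0(0.0) = (0.0 - (-1))/(-3 - (-1)) × (0.0 - 1)/(-3 - 1) × (0.0 - 3)/(-3 - 3) × (0.0 - 5)/(-3 - 5) = -0.039062
L_1(0.0) = (0.0 - (-3))/(-1 - (-3)) × (0.0 - 1)/(-1 - 1) × (0.0 - 3)/(-1 - 3) × (0.0 - 5)/(-1 - 5) = 0.468750
L_2(0.0) = (0.0 - (-3))/(1 - (-3)) × (0.0 - (-1))/(1 - (-1)) × (0.0 - 3)/(1 - 3) × (0.0 - 5)/(1 - 5) = 0.703125
L_3(0.0) = (0.0 - (-3))/(3 - (-3)) × (0.0 - (-1))/(3 - (-1)) × (0.0 - 1)/(3 - 1) × (0.0 - 5)/(3 - 5) = -0.156250
L_4(0.0) = (0.0 - (-3))/(5 - (-3)) × (0.0 - (-1))/(5 - (-1)) × (0.0 - 1)/(5 - 1) × (0.0 - 3)/(5 - 3) = 0.023438

P(0.0) = 7×L_0(0.0) + 18×L_1(0.0) + (-5)×L_2(0.0) + (-12)×L_3(0.0) + (-3)×L_4(0.0)
P(0.0) = 6.453125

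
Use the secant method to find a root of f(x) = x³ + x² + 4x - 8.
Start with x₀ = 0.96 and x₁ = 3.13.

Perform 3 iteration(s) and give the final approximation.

f(x) = x³ + x² + 4x - 8
x₀ = 0.96, x₁ = 3.13

Secant formula: x_{n+1} = x_n - f(x_n)(x_n - x_{n-1})/(f(x_n) - f(x_{n-1}))

Iteration 1:
  f(0.960000) = -2.353664
  f(3.130000) = 44.981197
  x_2 = 3.130000 - 44.981197×(3.130000 - 0.960000)/(44.981197 - (-2.353664))
       = 1.067900
Iteration 2:
  f(3.130000) = 44.981197
  f(1.067900) = -1.370141
  x_3 = 1.067900 - (-1.370141)×(1.067900 - 3.130000)/(-1.370141 - 44.981197)
       = 1.128856
Iteration 3:
  f(1.067900) = -1.370141
  f(1.128856) = -0.771742
  x_4 = 1.128856 - (-0.771742)×(1.128856 - 1.067900)/(-0.771742 - (-1.370141))
       = 1.207469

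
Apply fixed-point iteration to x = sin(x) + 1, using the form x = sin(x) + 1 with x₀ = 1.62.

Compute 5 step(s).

Equation: x = sin(x) + 1
Fixed-point form: x = sin(x) + 1
x₀ = 1.62

x_1 = g(1.620000) = 1.998790
x_2 = g(1.998790) = 1.909800
x_3 = g(1.909800) = 1.943086
x_4 = g(1.943086) = 1.931497
x_5 = g(1.931497) = 1.935650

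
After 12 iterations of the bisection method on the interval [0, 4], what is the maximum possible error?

Bisection error bound: |error| ≤ (b-a)/2^n
|error| ≤ (4 - 0)/2^12 = 4/2^12
|error| ≤ 0.0009765625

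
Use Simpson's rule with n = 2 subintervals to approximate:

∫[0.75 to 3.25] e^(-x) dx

f(x) = e^(-x)
a = 0.75, b = 3.25, n = 2
h = (b - a)/n = 1.250000

Simpson's rule: (h/3)[f(x₀) + 4f(x₁) + 2f(x₂) + ... + f(xₙ)]

x_0 = 0.7500, f(x_0) = 0.472367, coefficient = 1
x_1 = 2.0000, f(x_1) = 0.135335, coefficient = 4
x_2 = 3.2500, f(x_2) = 0.038774, coefficient = 1

I ≈ (1.250000/3) × 1.052482 = 0.438534
Exact value: 0.433592
Error: 0.004942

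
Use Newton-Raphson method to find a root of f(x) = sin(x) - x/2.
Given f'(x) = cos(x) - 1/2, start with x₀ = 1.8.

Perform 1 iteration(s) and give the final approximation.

f(x) = sin(x) - x/2
f'(x) = cos(x) - 1/2
x₀ = 1.8

Newton-Raphson formula: x_{n+1} = x_n - f(x_n)/f'(x_n)

Iteration 1:
  f(1.800000) = 0.073848
  f'(1.800000) = -0.727202
  x_1 = 1.800000 - 0.073848/(-0.727202) = 1.901550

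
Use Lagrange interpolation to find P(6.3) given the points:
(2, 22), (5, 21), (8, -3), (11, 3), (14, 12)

Lagrange interpolation formula:
P(x) = Σ yᵢ × Lᵢ(x)
where Lᵢ(x) = Π_{j≠i} (x - xⱼ)/(xᵢ - xⱼ)

L_0(6.3) = (6.3 - 5)/(2 - 5) × (6.3 - 8)/(2 - 8) × (6.3 - 11)/(2 - 11) × (6.3 - 14)/(2 - 14) = -0.041142
L_1(6.3) = (6.3 - 2)/(5 - 2) × (6.3 - 8)/(5 - 8) × (6.3 - 11)/(5 - 11) × (6.3 - 14)/(5 - 14) = 0.544339
L_2(6.3) = (6.3 - 2)/(8 - 2) × (6.3 - 5)/(8 - 5) × (6.3 - 11)/(8 - 11) × (6.3 - 14)/(8 - 14) = 0.624389
L_3(6.3) = (6.3 - 2)/(11 - 2) × (6.3 - 5)/(11 - 5) × (6.3 - 8)/(11 - 8) × (6.3 - 14)/(11 - 14) = -0.150562
L_4(6.3) = (6.3 - 2)/(14 - 2) × (6.3 - 5)/(14 - 5) × (6.3 - 8)/(14 - 8) × (6.3 - 11)/(14 - 11) = 0.022975

P(6.3) = 22×L_0(6.3) + 21×L_1(6.3) + (-3)×L_2(6.3) + 3×L_3(6.3) + 12×L_4(6.3)
P(6.3) = 8.476854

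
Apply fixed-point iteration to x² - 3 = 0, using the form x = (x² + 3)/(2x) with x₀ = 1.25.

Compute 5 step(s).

Equation: x² - 3 = 0
Fixed-point form: x = (x² + 3)/(2x)
x₀ = 1.25

x_1 = g(1.250000) = 1.825000
x_2 = g(1.825000) = 1.734418
x_3 = g(1.734418) = 1.732052
x_4 = g(1.732052) = 1.732051
x_5 = g(1.732051) = 1.732051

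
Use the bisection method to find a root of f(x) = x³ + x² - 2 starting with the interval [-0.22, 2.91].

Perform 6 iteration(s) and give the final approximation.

f(x) = x³ + x² - 2
Initial interval: [-0.22, 2.91]

Iteration 1:
  c_1 = (-0.220000 + 2.910000)/2 = 1.345000
  f(c_1) = f(1.345000) = 2.242164
  f(a) × f(c) < 0, new interval: [-0.220000, 1.345000]
Iteration 2:
  c_2 = (-0.220000 + 1.345000)/2 = 0.562500
  f(c_2) = f(0.562500) = -1.505615
  f(a) × f(c) ≥ 0, new interval: [0.562500, 1.345000]
Iteration 3:
  c_3 = (0.562500 + 1.345000)/2 = 0.953750
  f(c_3) = f(0.953750) = -0.222793
  f(a) × f(c) ≥ 0, new interval: [0.953750, 1.345000]
Iteration 4:
  c_4 = (0.953750 + 1.345000)/2 = 1.149375
  f(c_4) = f(1.149375) = 0.839460
  f(a) × f(c) < 0, new interval: [0.953750, 1.149375]
Iteration 5:
  c_5 = (0.953750 + 1.149375)/2 = 1.051562
  f(c_5) = f(1.051562) = 0.268584
  f(a) × f(c) < 0, new interval: [0.953750, 1.051562]
Iteration 6:
  c_6 = (0.953750 + 1.051562)/2 = 1.002656
  f(c_6) = f(1.002656) = 0.013309
  f(a) × f(c) < 0, new interval: [0.953750, 1.002656]

After 6 iteration(s), the approximation is c_6 = 1.002656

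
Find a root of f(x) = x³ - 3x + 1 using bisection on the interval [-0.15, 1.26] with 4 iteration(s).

f(x) = x³ - 3x + 1
Initial interval: [-0.15, 1.26]

Iteration 1:
  c_1 = (-0.150000 + 1.260000)/2 = 0.555000
  f(c_1) = f(0.555000) = -0.494046
  f(a) × f(c) < 0, new interval: [-0.150000, 0.555000]
Iteration 2:
  c_2 = (-0.150000 + 0.555000)/2 = 0.202500
  f(c_2) = f(0.202500) = 0.400804
  f(a) × f(c) ≥ 0, new interval: [0.202500, 0.555000]
Iteration 3:
  c_3 = (0.202500 + 0.555000)/2 = 0.378750
  f(c_3) = f(0.378750) = -0.081918
  f(a) × f(c) < 0, new interval: [0.202500, 0.378750]
Iteration 4:
  c_4 = (0.202500 + 0.378750)/2 = 0.290625
  f(c_4) = f(0.290625) = 0.152672
  f(a) × f(c) ≥ 0, new interval: [0.290625, 0.378750]

After 4 iteration(s), the approximation is c_4 = 0.290625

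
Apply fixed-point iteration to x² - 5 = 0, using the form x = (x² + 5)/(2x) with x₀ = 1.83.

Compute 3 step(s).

Equation: x² - 5 = 0
Fixed-point form: x = (x² + 5)/(2x)
x₀ = 1.83

x_1 = g(1.830000) = 2.281120
x_2 = g(2.281120) = 2.236513
x_3 = g(2.236513) = 2.236068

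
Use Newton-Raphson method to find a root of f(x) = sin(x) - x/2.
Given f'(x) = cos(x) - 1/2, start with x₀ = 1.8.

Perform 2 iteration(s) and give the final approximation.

f(x) = sin(x) - x/2
f'(x) = cos(x) - 1/2
x₀ = 1.8

Newton-Raphson formula: x_{n+1} = x_n - f(x_n)/f'(x_n)

Iteration 1:
  f(1.800000) = 0.073848
  f'(1.800000) = -0.727202
  x_1 = 1.800000 - 0.073848/(-0.727202) = 1.901550
Iteration 2:
  f(1.901550) = -0.004977
  f'(1.901550) = -0.824756
  x_2 = 1.901550 - (-0.004977)/(-0.824756) = 1.895515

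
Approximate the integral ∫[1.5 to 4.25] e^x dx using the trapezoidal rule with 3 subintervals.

f(x) = e^x
a = 1.5, b = 4.25, n = 3
h = (b - a)/n = 0.916667

Trapezoidal rule: (h/2)[f(x₀) + 2f(x₁) + 2f(x₂) + ... + f(xₙ)]

x_0 = 1.5000, f(x_0) = 4.481689, coefficient = 1
x_1 = 2.4167, f(x_1) = 11.208436, coefficient = 2
x_2 = 3.3333, f(x_2) = 28.031625, coefficient = 2
x_3 = 4.2500, f(x_3) = 70.105412, coefficient = 1

I ≈ (0.916667/2) × 153.067222 = 70.155810
Exact value: 65.623723
Error: 4.532087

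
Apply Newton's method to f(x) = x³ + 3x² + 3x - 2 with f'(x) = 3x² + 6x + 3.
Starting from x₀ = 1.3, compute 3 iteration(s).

f(x) = x³ + 3x² + 3x - 2
f'(x) = 3x² + 6x + 3
x₀ = 1.3

Newton-Raphson formula: x_{n+1} = x_n - f(x_n)/f'(x_n)

Iteration 1:
  f(1.300000) = 9.167000
  f'(1.300000) = 15.870000
  x_1 = 1.300000 - 9.167000/15.870000 = 0.722369
Iteration 2:
  f(0.722369) = 2.109505
  f'(0.722369) = 8.899668
  x_2 = 0.722369 - 2.109505/8.899668 = 0.485337
Iteration 3:
  f(0.485337) = 0.276992
  f'(0.485337) = 6.618682
  x_3 = 0.485337 - 0.276992/6.618682 = 0.443487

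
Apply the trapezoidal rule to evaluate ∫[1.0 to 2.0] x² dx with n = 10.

f(x) = x²
a = 1.0, b = 2.0, n = 10
h = (b - a)/n = 0.100000

Trapezoidal rule: (h/2)[f(x₀) + 2f(x₁) + 2f(x₂) + ... + f(xₙ)]

x_0 = 1.0000, f(x_0) = 1.000000, coefficient = 1
x_1 = 1.1000, f(x_1) = 1.210000, coefficient = 2
x_2 = 1.2000, f(x_2) = 1.440000, coefficient = 2
x_3 = 1.3000, f(x_3) = 1.690000, coefficient = 2
x_4 = 1.4000, f(x_4) = 1.960000, coefficient = 2
x_5 = 1.5000, f(x_5) = 2.250000, coefficient = 2
x_6 = 1.6000, f(x_6) = 2.560000, coefficient = 2
x_7 = 1.7000, f(x_7) = 2.890000, coefficient = 2
x_8 = 1.8000, f(x_8) = 3.240000, coefficient = 2
x_9 = 1.9000, f(x_9) = 3.610000, coefficient = 2
x_10 = 2.0000, f(x_10) = 4.000000, coefficient = 1

I ≈ (0.100000/2) × 46.700000 = 2.335000
Exact value: 2.333333
Error: 0.001667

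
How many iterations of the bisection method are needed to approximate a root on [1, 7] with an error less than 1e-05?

We need (b-a)/2^n ≤ 1e-05
(7 - 1)/2^n ≤ 1e-05
6/2^n ≤ 1e-05
2^n ≥ 600000
n ≥ log₂(600000) = 19.19
n ≥ 20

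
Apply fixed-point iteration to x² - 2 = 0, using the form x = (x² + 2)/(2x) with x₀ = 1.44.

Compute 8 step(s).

Equation: x² - 2 = 0
Fixed-point form: x = (x² + 2)/(2x)
x₀ = 1.44

x_1 = g(1.440000) = 1.414444
x_2 = g(1.414444) = 1.414214
x_3 = g(1.414214) = 1.414214
x_4 = g(1.414214) = 1.414214
x_5 = g(1.414214) = 1.414214
x_6 = g(1.414214) = 1.414214
x_7 = g(1.414214) = 1.414214
x_8 = g(1.414214) = 1.414214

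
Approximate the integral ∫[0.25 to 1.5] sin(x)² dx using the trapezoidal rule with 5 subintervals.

f(x) = sin(x)²
a = 0.25, b = 1.5, n = 5
h = (b - a)/n = 0.250000

Trapezoidal rule: (h/2)[f(x₀) + 2f(x₁) + 2f(x₂) + ... + f(xₙ)]

x_0 = 0.2500, f(x_0) = 0.061209, coefficient = 1
x_1 = 0.5000, f(x_1) = 0.229849, coefficient = 2
x_2 = 0.7500, f(x_2) = 0.464631, coefficient = 2
x_3 = 1.0000, f(x_3) = 0.708073, coefficient = 2
x_4 = 1.2500, f(x_4) = 0.900572, coefficient = 2
x_5 = 1.5000, f(x_5) = 0.994996, coefficient = 1

I ≈ (0.250000/2) × 5.662456 = 0.707807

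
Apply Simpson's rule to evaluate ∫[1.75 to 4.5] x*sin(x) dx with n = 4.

f(x) = x*sin(x)
a = 1.75, b = 4.5, n = 4
h = (b - a)/n = 0.687500

Simpson's rule: (h/3)[f(x₀) + 4f(x₁) + 2f(x₂) + ... + f(xₙ)]

x_0 = 1.7500, f(x_0) = 1.721975, coefficient = 1
x_1 = 2.4375, f(x_1) = 1.577897, coefficient = 4
x_2 = 3.1250, f(x_2) = 0.051850, coefficient = 2
x_3 = 3.8125, f(x_3) = -2.370220, coefficient = 4
x_4 = 4.5000, f(x_4) = -4.398886, coefficient = 1

I ≈ (0.687500/3) × -5.742499 = -1.315989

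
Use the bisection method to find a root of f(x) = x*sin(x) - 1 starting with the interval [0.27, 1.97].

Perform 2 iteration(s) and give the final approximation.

f(x) = x*sin(x) - 1
Initial interval: [0.27, 1.97]

Iteration 1:
  c_1 = (0.270000 + 1.970000)/2 = 1.120000
  f(c_1) = f(1.120000) = 0.008112
  f(a) × f(c) < 0, new interval: [0.270000, 1.120000]
Iteration 2:
  c_2 = (0.270000 + 1.120000)/2 = 0.695000
  f(c_2) = f(0.695000) = -0.554932
  f(a) × f(c) ≥ 0, new interval: [0.695000, 1.120000]

After 2 iteration(s), the approximation is c_2 = 0.695000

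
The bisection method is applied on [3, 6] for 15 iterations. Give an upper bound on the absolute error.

Bisection error bound: |error| ≤ (b-a)/2^n
|error| ≤ (6 - 3)/2^15 = 3/2^15
|error| ≤ 0.0000915527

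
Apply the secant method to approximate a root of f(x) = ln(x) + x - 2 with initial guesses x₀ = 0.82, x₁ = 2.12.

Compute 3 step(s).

f(x) = ln(x) + x - 2
x₀ = 0.82, x₁ = 2.12

Secant formula: x_{n+1} = x_n - f(x_n)(x_n - x_{n-1})/(f(x_n) - f(x_{n-1}))

Iteration 1:
  f(0.820000) = -1.378451
  f(2.120000) = 0.871416
  x_2 = 2.120000 - 0.871416×(2.120000 - 0.820000)/(0.871416 - (-1.378451))
       = 1.616485
Iteration 2:
  f(2.120000) = 0.871416
  f(1.616485) = 0.096740
  x_3 = 1.616485 - 0.096740×(1.616485 - 2.120000)/(0.096740 - 0.871416)
       = 1.553608
Iteration 3:
  f(1.616485) = 0.096740
  f(1.553608) = -0.005812
  x_4 = 1.553608 - (-0.005812)×(1.553608 - 1.616485)/(-0.005812 - 0.096740)
       = 1.557172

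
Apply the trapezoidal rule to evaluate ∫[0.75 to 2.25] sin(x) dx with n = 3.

f(x) = sin(x)
a = 0.75, b = 2.25, n = 3
h = (b - a)/n = 0.500000

Trapezoidal rule: (h/2)[f(x₀) + 2f(x₁) + 2f(x₂) + ... + f(xₙ)]

x_0 = 0.7500, f(x_0) = 0.681639, coefficient = 1
x_1 = 1.2500, f(x_1) = 0.948985, coefficient = 2
x_2 = 1.7500, f(x_2) = 0.983986, coefficient = 2
x_3 = 2.2500, f(x_3) = 0.778073, coefficient = 1

I ≈ (0.500000/2) × 5.325653 = 1.331413
Exact value: 1.359862
Error: 0.028449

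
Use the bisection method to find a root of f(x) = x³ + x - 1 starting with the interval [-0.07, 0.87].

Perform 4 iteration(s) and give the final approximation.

f(x) = x³ + x - 1
Initial interval: [-0.07, 0.87]

Iteration 1:
  c_1 = (-0.070000 + 0.870000)/2 = 0.400000
  f(c_1) = f(0.400000) = -0.536000
  f(a) × f(c) ≥ 0, new interval: [0.400000, 0.870000]
Iteration 2:
  c_2 = (0.400000 + 0.870000)/2 = 0.635000
  f(c_2) = f(0.635000) = -0.108952
  f(a) × f(c) ≥ 0, new interval: [0.635000, 0.870000]
Iteration 3:
  c_3 = (0.635000 + 0.870000)/2 = 0.752500
  f(c_3) = f(0.752500) = 0.178608
  f(a) × f(c) < 0, new interval: [0.635000, 0.752500]
Iteration 4:
  c_4 = (0.635000 + 0.752500)/2 = 0.693750
  f(c_4) = f(0.693750) = 0.027644
  f(a) × f(c) < 0, new interval: [0.635000, 0.693750]

After 4 iteration(s), the approximation is c_4 = 0.693750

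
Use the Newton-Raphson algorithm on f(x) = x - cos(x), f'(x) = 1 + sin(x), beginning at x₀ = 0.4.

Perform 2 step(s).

f(x) = x - cos(x)
f'(x) = 1 + sin(x)
x₀ = 0.4

Newton-Raphson formula: x_{n+1} = x_n - f(x_n)/f'(x_n)

Iteration 1:
  f(0.400000) = -0.521061
  f'(0.400000) = 1.389418
  x_1 = 0.400000 - (-0.521061)/1.389418 = 0.775021
Iteration 2:
  f(0.775021) = 0.060615
  f'(0.775021) = 1.699731
  x_2 = 0.775021 - 0.060615/1.699731 = 0.739360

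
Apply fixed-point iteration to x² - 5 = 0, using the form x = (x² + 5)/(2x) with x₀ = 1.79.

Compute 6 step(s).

Equation: x² - 5 = 0
Fixed-point form: x = (x² + 5)/(2x)
x₀ = 1.79

x_1 = g(1.790000) = 2.291648
x_2 = g(2.291648) = 2.236742
x_3 = g(2.236742) = 2.236068
x_4 = g(2.236068) = 2.236068
x_5 = g(2.236068) = 2.236068
x_6 = g(2.236068) = 2.236068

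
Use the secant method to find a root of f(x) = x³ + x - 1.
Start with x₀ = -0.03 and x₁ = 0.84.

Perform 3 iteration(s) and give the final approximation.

f(x) = x³ + x - 1
x₀ = -0.03, x₁ = 0.84

Secant formula: x_{n+1} = x_n - f(x_n)(x_n - x_{n-1})/(f(x_n) - f(x_{n-1}))

Iteration 1:
  f(-0.030000) = -1.030027
  f(0.840000) = 0.432704
  x_2 = 0.840000 - 0.432704×(0.840000 - (-0.030000))/(0.432704 - (-1.030027))
       = 0.582637
Iteration 2:
  f(0.840000) = 0.432704
  f(0.582637) = -0.219577
  x_3 = 0.582637 - (-0.219577)×(0.582637 - 0.840000)/(-0.219577 - 0.432704)
       = 0.669273
Iteration 3:
  f(0.582637) = -0.219577
  f(0.669273) = -0.030942
  x_4 = 0.669273 - (-0.030942)×(0.669273 - 0.582637)/(-0.030942 - (-0.219577))
       = 0.683484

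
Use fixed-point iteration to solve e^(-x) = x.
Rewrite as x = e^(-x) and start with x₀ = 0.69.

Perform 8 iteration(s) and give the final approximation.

Equation: e^(-x) = x
Fixed-point form: x = e^(-x)
x₀ = 0.69

x_1 = g(0.690000) = 0.501576
x_2 = g(0.501576) = 0.605575
x_3 = g(0.605575) = 0.545760
x_4 = g(0.545760) = 0.579401
x_5 = g(0.579401) = 0.560234
x_6 = g(0.560234) = 0.571076
x_7 = g(0.571076) = 0.564918
x_8 = g(0.564918) = 0.568407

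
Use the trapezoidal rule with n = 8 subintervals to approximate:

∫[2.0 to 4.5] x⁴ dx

f(x) = x⁴
a = 2.0, b = 4.5, n = 8
h = (b - a)/n = 0.312500

Trapezoidal rule: (h/2)[f(x₀) + 2f(x₁) + 2f(x₂) + ... + f(xₙ)]

x_0 = 2.0000, f(x_0) = 16.000000, coefficient = 1
x_1 = 2.3125, f(x_1) = 28.597427, coefficient = 2
x_2 = 2.6250, f(x_2) = 47.480713, coefficient = 2
x_3 = 2.9375, f(x_3) = 74.458023, coefficient = 2
x_4 = 3.2500, f(x_4) = 111.566406, coefficient = 2
x_5 = 3.5625, f(x_5) = 161.071793, coefficient = 2
x_6 = 3.8750, f(x_6) = 225.468994, coefficient = 2
x_7 = 4.1875, f(x_7) = 307.481705, coefficient = 2
x_8 = 4.5000, f(x_8) = 410.062500, coefficient = 1

I ≈ (0.312500/2) × 2338.312622 = 365.361347
Exact value: 362.656250
Error: 2.705097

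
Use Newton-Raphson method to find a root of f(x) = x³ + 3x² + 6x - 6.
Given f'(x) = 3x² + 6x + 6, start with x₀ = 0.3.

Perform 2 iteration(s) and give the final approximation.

f(x) = x³ + 3x² + 6x - 6
f'(x) = 3x² + 6x + 6
x₀ = 0.3

Newton-Raphson formula: x_{n+1} = x_n - f(x_n)/f'(x_n)

Iteration 1:
  f(0.300000) = -3.903000
  f'(0.300000) = 8.070000
  x_1 = 0.300000 - (-3.903000)/8.070000 = 0.783643
Iteration 2:
  f(0.783643) = 1.025381
  f'(0.783643) = 12.544148
  x_2 = 0.783643 - 1.025381/12.544148 = 0.701901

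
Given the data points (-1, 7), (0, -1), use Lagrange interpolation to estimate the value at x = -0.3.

Lagrange interpolation formula:
P(x) = Σ yᵢ × Lᵢ(x)
where Lᵢ(x) = Π_{j≠i} (x - xⱼ)/(xᵢ - xⱼ)

L_0(-0.3) = (-0.3 - 0)/(-1 - 0) = 0.300000
L_1(-0.3) = (-0.3 - (-1))/(0 - (-1)) = 0.700000

P(-0.3) = 7×L_0(-0.3) + (-1)×L_1(-0.3)
P(-0.3) = 1.400000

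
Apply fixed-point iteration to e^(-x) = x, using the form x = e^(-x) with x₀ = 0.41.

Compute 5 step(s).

Equation: e^(-x) = x
Fixed-point form: x = e^(-x)
x₀ = 0.41

x_1 = g(0.410000) = 0.663650
x_2 = g(0.663650) = 0.514968
x_3 = g(0.514968) = 0.597520
x_4 = g(0.597520) = 0.550175
x_5 = g(0.550175) = 0.576849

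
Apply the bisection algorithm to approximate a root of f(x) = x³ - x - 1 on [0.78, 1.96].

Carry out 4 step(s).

f(x) = x³ - x - 1
Initial interval: [0.78, 1.96]

Iteration 1:
  c_1 = (0.780000 + 1.960000)/2 = 1.370000
  f(c_1) = f(1.370000) = 0.201353
  f(a) × f(c) < 0, new interval: [0.780000, 1.370000]
Iteration 2:
  c_2 = (0.780000 + 1.370000)/2 = 1.075000
  f(c_2) = f(1.075000) = -0.832703
  f(a) × f(c) ≥ 0, new interval: [1.075000, 1.370000]
Iteration 3:
  c_3 = (1.075000 + 1.370000)/2 = 1.222500
  f(c_3) = f(1.222500) = -0.395466
  f(a) × f(c) ≥ 0, new interval: [1.222500, 1.370000]
Iteration 4:
  c_4 = (1.222500 + 1.370000)/2 = 1.296250
  f(c_4) = f(1.296250) = -0.118208
  f(a) × f(c) ≥ 0, new interval: [1.296250, 1.370000]

After 4 iteration(s), the approximation is c_4 = 1.296250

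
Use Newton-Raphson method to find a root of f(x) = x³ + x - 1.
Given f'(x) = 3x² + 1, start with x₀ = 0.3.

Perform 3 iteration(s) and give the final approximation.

f(x) = x³ + x - 1
f'(x) = 3x² + 1
x₀ = 0.3

Newton-Raphson formula: x_{n+1} = x_n - f(x_n)/f'(x_n)

Iteration 1:
  f(0.300000) = -0.673000
  f'(0.300000) = 1.270000
  x_1 = 0.300000 - (-0.673000)/1.270000 = 0.829921
Iteration 2:
  f(0.829921) = 0.401546
  f'(0.829921) = 3.066308
  x_2 = 0.829921 - 0.401546/3.066308 = 0.698967
Iteration 3:
  f(0.698967) = 0.040451
  f'(0.698967) = 2.465665
  x_3 = 0.698967 - 0.040451/2.465665 = 0.682561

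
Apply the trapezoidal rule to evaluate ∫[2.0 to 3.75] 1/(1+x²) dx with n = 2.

f(x) = 1/(1+x²)
a = 2.0, b = 3.75, n = 2
h = (b - a)/n = 0.875000

Trapezoidal rule: (h/2)[f(x₀) + 2f(x₁) + 2f(x₂) + ... + f(xₙ)]

x_0 = 2.0000, f(x_0) = 0.200000, coefficient = 1
x_1 = 2.8750, f(x_1) = 0.107926, coefficient = 2
x_2 = 3.7500, f(x_2) = 0.066390, coefficient = 1

I ≈ (0.875000/2) × 0.482242 = 0.210981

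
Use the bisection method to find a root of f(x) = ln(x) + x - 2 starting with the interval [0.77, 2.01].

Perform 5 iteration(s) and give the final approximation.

f(x) = ln(x) + x - 2
Initial interval: [0.77, 2.01]

Iteration 1:
  c_1 = (0.770000 + 2.010000)/2 = 1.390000
  f(c_1) = f(1.390000) = -0.280696
  f(a) × f(c) ≥ 0, new interval: [1.390000, 2.010000]
Iteration 2:
  c_2 = (1.390000 + 2.010000)/2 = 1.700000
  f(c_2) = f(1.700000) = 0.230628
  f(a) × f(c) < 0, new interval: [1.390000, 1.700000]
Iteration 3:
  c_3 = (1.390000 + 1.700000)/2 = 1.545000
  f(c_3) = f(1.545000) = -0.019976
  f(a) × f(c) ≥ 0, new interval: [1.545000, 1.700000]
Iteration 4:
  c_4 = (1.545000 + 1.700000)/2 = 1.622500
  f(c_4) = f(1.622500) = 0.106468
  f(a) × f(c) < 0, new interval: [1.545000, 1.622500]
Iteration 5:
  c_5 = (1.545000 + 1.622500)/2 = 1.583750
  f(c_5) = f(1.583750) = 0.043545
  f(a) × f(c) < 0, new interval: [1.545000, 1.583750]

After 5 iteration(s), the approximation is c_5 = 1.583750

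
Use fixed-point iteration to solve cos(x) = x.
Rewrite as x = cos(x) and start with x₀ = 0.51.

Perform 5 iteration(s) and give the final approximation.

Equation: cos(x) = x
Fixed-point form: x = cos(x)
x₀ = 0.51

x_1 = g(0.510000) = 0.872745
x_2 = g(0.872745) = 0.642726
x_3 = g(0.642726) = 0.800465
x_4 = g(0.800465) = 0.696373
x_5 = g(0.696373) = 0.767173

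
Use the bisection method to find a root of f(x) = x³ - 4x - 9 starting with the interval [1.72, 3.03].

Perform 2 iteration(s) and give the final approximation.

f(x) = x³ - 4x - 9
Initial interval: [1.72, 3.03]

Iteration 1:
  c_1 = (1.720000 + 3.030000)/2 = 2.375000
  f(c_1) = f(2.375000) = -5.103516
  f(a) × f(c) ≥ 0, new interval: [2.375000, 3.030000]
Iteration 2:
  c_2 = (2.375000 + 3.030000)/2 = 2.702500
  f(c_2) = f(2.702500) = -0.072274
  f(a) × f(c) ≥ 0, new interval: [2.702500, 3.030000]

After 2 iteration(s), the approximation is c_2 = 2.702500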